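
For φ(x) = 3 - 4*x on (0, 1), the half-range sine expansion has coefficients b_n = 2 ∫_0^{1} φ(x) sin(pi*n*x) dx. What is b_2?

4/pi

b_2 = 2 ∫_0^{1} (3 - 4*x) sin(2*pi*x) dx.
Integrating by parts (boundary term plus one more integral), an antiderivative of (3 - 4*x) sin(2*pi*x) is 2*x*cos(2*pi*x)/pi - sin(2*pi*x)/pi**2 - 3*cos(2*pi*x)/(2*pi); evaluating from 0 to 1: ∫_{0}^{1} (3 - 4*x) sin(2*pi*x) dx = (1/(2*pi)) - (-3/(2*pi)) = 2/pi.
Hence b_2 = 2·(2/pi) = 4/pi.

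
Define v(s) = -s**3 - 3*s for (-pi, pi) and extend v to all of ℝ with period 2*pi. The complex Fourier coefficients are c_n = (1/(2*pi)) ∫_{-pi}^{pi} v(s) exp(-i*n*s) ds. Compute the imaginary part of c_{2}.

Since v is real-valued, Im(c_{2}) = -(1/(2*pi)) ∫_{-pi}^{pi} v(s) sin(2*s) ds = -b_{2}/2.
v is odd and sin(2*s) is odd, so the integrand is even: ∫_{-pi}^{pi} v(s) sin(2*s) ds = 2∫_0^{pi} v(s) sin(2*s) ds.
Integrating by parts three times (tabular method), an antiderivative of (-s**3 - 3*s) sin(2*s) is s**3*cos(2*s)/2 - 3*s**2*sin(2*s)/4 + 3*s*cos(2*s)/4 - 3*sin(2*s)/8; evaluating from 0 to pi: ∫_{0}^{pi} (-s**3 - 3*s) sin(2*s) ds = (pi*(3 + 2*pi**2)/4) - (0) = pi*(3 + 2*pi**2)/4.
So ∫_{-pi}^{pi} v(s) sin(2*s) ds = pi*(3/2 + pi**2).
Hence Im(c_{2}) = (-1/(2*pi))·(pi*(3/2 + pi**2)) = -pi**2/2 - 3/4.

-pi**2/2 - 3/4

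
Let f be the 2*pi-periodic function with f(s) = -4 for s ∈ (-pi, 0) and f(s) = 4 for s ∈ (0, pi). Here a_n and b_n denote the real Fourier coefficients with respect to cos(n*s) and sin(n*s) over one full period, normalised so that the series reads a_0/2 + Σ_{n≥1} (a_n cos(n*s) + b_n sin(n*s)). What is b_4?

0

b_4 = 1/pi ∫_{-pi}^{pi} f(s) sin(4*s) ds.
f is odd and sin(4*s) is odd, so the integrand is even and b_4 = 2/pi ∫_0^{pi} f(s) sin(4*s) ds.
Directly, an antiderivative of (4) sin(4*s) is -cos(4*s); evaluating from 0 to pi: ∫_{0}^{pi} (4) sin(4*s) ds = (-1) - (-1) = 0.
Hence b_4 = (2/pi)·(0) = 0.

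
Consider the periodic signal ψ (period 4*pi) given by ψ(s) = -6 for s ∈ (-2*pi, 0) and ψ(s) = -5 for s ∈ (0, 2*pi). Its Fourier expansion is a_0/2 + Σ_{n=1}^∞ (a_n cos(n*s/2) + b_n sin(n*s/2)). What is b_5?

b_5 = (1/(2*pi)) ∫_{-2*pi}^{2*pi} ψ(s) sin(5*s/2) ds.
Split the integral at the breakpoints.
Directly, an antiderivative of (-6) sin(5*s/2) is 12*cos(5*s/2)/5; evaluating from -2*pi to 0: ∫_{-2*pi}^{0} (-6) sin(5*s/2) ds = (12/5) - (-12/5) = 24/5.
Directly, an antiderivative of (-5) sin(5*s/2) is 2*cos(5*s/2); evaluating from 0 to 2*pi: ∫_{0}^{2*pi} (-5) sin(5*s/2) ds = (-2) - (2) = -4.
Summing the pieces and multiplying by (1/(2*pi)) gives b_5 = 2/(5*pi).

2/(5*pi)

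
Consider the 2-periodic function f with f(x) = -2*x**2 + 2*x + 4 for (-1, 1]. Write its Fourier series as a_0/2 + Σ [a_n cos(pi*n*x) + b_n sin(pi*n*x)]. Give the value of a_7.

8/(49*pi**2)

a_7 = ∫_{-1}^{1} f(x) cos(7*pi*x) dx.
Integrating by parts twice (tabular method), an antiderivative of (-2*x**2 + 2*x + 4) cos(7*pi*x) is -2*x**2*sin(7*pi*x)/(7*pi) + 2*x*sin(7*pi*x)/(7*pi) - 4*x*cos(7*pi*x)/(49*pi**2) + 4*sin(7*pi*x)/(343*pi**3) + 4*sin(7*pi*x)/(7*pi) + 2*cos(7*pi*x)/(49*pi**2); evaluating from -1 to 1: ∫_{-1}^{1} (-2*x**2 + 2*x + 4) cos(7*pi*x) dx = (2/(49*pi**2)) - (-6/(49*pi**2)) = 8/(49*pi**2).
Hence a_7 = 8/(49*pi**2).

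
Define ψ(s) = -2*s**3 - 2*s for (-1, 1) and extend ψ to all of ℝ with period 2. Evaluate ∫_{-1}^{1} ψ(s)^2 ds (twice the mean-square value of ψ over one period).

736/105

∫_{-1}^{1} ψ(s)^2 ds = 736/105.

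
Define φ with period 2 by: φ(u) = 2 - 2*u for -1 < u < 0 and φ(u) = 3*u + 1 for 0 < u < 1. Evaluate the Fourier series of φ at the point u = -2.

3/2

u = -2 differs from u = 0 by -1 full period(s), and the series is 2-periodic.
At u = 0 the one-sided limits are φ(0^-) = 2 and φ(0^+) = 1.
By Dirichlet's theorem the series converges to their average, [(2) + (1)]/2 = 3/2.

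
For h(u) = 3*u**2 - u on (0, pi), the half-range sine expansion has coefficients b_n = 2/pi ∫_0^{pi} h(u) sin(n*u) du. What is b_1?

-24/pi - 2 + 6*pi

b_1 = 2/pi ∫_0^{pi} (3*u**2 - u) sin(u) du.
Integrating by parts twice (tabular method), an antiderivative of (3*u**2 - u) sin(u) is -3*u**2*cos(u) + 6*u*sin(u) + u*cos(u) - sin(u) + 6*cos(u); evaluating from 0 to pi: ∫_{0}^{pi} (3*u**2 - u) sin(u) du = (-6 - pi + 3*pi**2) - (6) = -12 - pi + 3*pi**2.
Hence b_1 = (2/pi)·(-12 - pi + 3*pi**2) = -24/pi - 2 + 6*pi.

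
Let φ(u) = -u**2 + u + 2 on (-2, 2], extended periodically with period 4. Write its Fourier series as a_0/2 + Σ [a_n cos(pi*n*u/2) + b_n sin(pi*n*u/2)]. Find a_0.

4/3

a_0 = 1/2 ∫_{-2}^{2} φ(u) du = 1/2 · (8/3) = 4/3.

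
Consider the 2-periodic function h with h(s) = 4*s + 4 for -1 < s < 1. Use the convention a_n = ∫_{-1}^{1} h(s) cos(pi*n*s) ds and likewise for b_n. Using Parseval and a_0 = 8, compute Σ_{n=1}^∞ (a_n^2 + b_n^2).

32/3

Parseval: a_0^2/2 + Σ_{n≥1} (a_n^2+b_n^2) = ∫_{-1}^{1} h(s)^2 ds = 128/3.
Subtract a_0^2/2 = 32: Σ (a_n^2+b_n^2) = 32/3.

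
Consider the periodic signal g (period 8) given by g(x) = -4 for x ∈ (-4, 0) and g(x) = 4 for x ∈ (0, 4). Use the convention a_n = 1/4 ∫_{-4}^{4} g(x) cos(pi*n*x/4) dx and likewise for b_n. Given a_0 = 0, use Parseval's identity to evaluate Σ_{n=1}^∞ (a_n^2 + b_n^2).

Parseval: a_0^2/2 + Σ_{n≥1} (a_n^2+b_n^2) = 1/4 ∫_{-4}^{4} g(x)^2 dx = 32.
Subtract a_0^2/2 = 0: Σ (a_n^2+b_n^2) = 32.

32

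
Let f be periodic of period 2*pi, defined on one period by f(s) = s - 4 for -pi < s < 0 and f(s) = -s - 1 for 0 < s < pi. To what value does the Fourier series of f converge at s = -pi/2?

-4 - pi/2

f is continuous at s = -pi/2 with value -4 - pi/2, so the series converges to -4 - pi/2 there.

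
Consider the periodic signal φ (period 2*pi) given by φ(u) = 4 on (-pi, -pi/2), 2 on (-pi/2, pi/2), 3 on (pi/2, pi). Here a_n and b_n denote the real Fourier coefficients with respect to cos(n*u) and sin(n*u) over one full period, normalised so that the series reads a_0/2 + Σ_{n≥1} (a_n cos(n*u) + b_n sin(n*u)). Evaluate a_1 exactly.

a_1 = 1/pi ∫_{-pi}^{pi} φ(u) cos(u) du.
Split the integral at the breakpoints.
Directly, an antiderivative of (4) cos(u) is 4*sin(u); evaluating from -pi to -pi/2: ∫_{-pi}^{-pi/2} (4) cos(u) du = (-4) - (0) = -4.
Directly, an antiderivative of (2) cos(u) is 2*sin(u); evaluating from -pi/2 to pi/2: ∫_{-pi/2}^{pi/2} (2) cos(u) du = (2) - (-2) = 4.
Directly, an antiderivative of (3) cos(u) is 3*sin(u); evaluating from pi/2 to pi: ∫_{pi/2}^{pi} (3) cos(u) du = (0) - (3) = -3.
Summing the pieces and multiplying by (1/pi) gives a_1 = -3/pi.

-3/pi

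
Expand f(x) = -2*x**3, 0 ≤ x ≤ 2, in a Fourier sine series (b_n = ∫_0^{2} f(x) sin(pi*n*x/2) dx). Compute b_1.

-32/pi + 192/pi**3

b_1 = ∫_0^{2} (-2*x**3) sin(pi*x/2) dx.
Integrating by parts three times (tabular method), an antiderivative of (-2*x**3) sin(pi*x/2) is 4*x**3*cos(pi*x/2)/pi - 24*x**2*sin(pi*x/2)/pi**2 - 96*x*cos(pi*x/2)/pi**3 + 192*sin(pi*x/2)/pi**4; evaluating from 0 to 2: ∫_{0}^{2} (-2*x**3) sin(pi*x/2) dx = (-32/pi + 192/pi**3) - (0) = -32/pi + 192/pi**3.
Hence b_1 = -32/pi + 192/pi**3.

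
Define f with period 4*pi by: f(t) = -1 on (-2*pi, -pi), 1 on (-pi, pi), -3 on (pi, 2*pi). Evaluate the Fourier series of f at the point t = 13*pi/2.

t = 13*pi/2 differs from t = -3*pi/2 by 2 full period(s), and the series is 4*pi-periodic.
f is continuous at t = -3*pi/2 with value -1, so the series converges to -1 there.

-1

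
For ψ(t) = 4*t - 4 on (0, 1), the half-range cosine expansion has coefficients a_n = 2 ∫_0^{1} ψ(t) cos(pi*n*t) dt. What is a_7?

a_7 = 2 ∫_0^{1} (4*t - 4) cos(7*pi*t) dt.
Integrating by parts (boundary term plus one more integral), an antiderivative of (4*t - 4) cos(7*pi*t) is 4*t*sin(7*pi*t)/(7*pi) - 4*sin(7*pi*t)/(7*pi) + 4*cos(7*pi*t)/(49*pi**2); evaluating from 0 to 1: ∫_{0}^{1} (4*t - 4) cos(7*pi*t) dt = (-4/(49*pi**2)) - (4/(49*pi**2)) = -8/(49*pi**2).
Hence a_7 = 2·(-8/(49*pi**2)) = -16/(49*pi**2).

-16/(49*pi**2)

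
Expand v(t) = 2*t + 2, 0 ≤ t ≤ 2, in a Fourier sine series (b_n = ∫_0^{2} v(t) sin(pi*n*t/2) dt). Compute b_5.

b_5 = ∫_0^{2} (2*t + 2) sin(5*pi*t/2) dt.
Integrating by parts (boundary term plus one more integral), an antiderivative of (2*t + 2) sin(5*pi*t/2) is -4*t*cos(5*pi*t/2)/(5*pi) + 8*sin(5*pi*t/2)/(25*pi**2) - 4*cos(5*pi*t/2)/(5*pi); evaluating from 0 to 2: ∫_{0}^{2} (2*t + 2) sin(5*pi*t/2) dt = (12/(5*pi)) - (-4/(5*pi)) = 16/(5*pi).
Hence b_5 = 16/(5*pi).

16/(5*pi)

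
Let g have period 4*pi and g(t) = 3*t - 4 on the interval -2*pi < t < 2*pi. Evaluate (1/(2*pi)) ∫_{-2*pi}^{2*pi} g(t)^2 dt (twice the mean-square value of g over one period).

(1/(2*pi)) ∫_{-2*pi}^{2*pi} g(t)^2 dt = (1/(2*pi)) · (64*pi + 48*pi**3) = 32 + 24*pi**2.

32 + 24*pi**2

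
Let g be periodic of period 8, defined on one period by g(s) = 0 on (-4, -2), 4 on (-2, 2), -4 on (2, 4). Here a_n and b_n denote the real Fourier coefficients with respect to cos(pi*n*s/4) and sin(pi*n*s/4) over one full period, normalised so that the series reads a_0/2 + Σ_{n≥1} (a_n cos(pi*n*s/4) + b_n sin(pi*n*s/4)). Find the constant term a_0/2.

1

a_0 = 1/4 ∫_{-4}^{4} g(s) ds = 1/4 · (8) = 2.
So the constant term a_0/2 = 1.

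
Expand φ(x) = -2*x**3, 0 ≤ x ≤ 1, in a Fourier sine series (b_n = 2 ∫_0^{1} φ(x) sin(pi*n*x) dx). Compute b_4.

(-3/8 + pi**2)/pi**3

b_4 = 2 ∫_0^{1} (-2*x**3) sin(4*pi*x) dx.
Integrating by parts three times (tabular method), an antiderivative of (-2*x**3) sin(4*pi*x) is x**3*cos(4*pi*x)/(2*pi) - 3*x**2*sin(4*pi*x)/(8*pi**2) - 3*x*cos(4*pi*x)/(16*pi**3) + 3*sin(4*pi*x)/(64*pi**4); evaluating from 0 to 1: ∫_{0}^{1} (-2*x**3) sin(4*pi*x) dx = ((-3 + 8*pi**2)/(16*pi**3)) - (0) = (-3 + 8*pi**2)/(16*pi**3).
Hence b_4 = 2·((-3 + 8*pi**2)/(16*pi**3)) = (-3/8 + pi**2)/pi**3.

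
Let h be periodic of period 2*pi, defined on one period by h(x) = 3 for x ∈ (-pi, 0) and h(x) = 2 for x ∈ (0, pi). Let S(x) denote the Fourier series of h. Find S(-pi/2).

h is continuous at x = -pi/2 with value 3, so the series converges to 3 there.

3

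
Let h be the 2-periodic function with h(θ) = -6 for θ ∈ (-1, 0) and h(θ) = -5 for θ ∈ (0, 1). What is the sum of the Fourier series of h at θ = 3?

-11/2

θ = 3 differs from θ = 1 by 1 full period(s), and the series is 2-periodic.
At θ = 1 the one-sided limits are h(1^-) = -5 and h(1^+) = -6.
By Dirichlet's theorem the series converges to their average, [(-5) + (-6)]/2 = -11/2.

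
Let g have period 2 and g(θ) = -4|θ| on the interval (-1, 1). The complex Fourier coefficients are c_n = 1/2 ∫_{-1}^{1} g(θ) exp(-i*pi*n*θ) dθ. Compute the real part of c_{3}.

8/(9*pi**2)

Since g is real-valued, Re(c_{3}) = 1/2 ∫_{-1}^{1} g(θ) cos(3*pi*θ) dθ = a_{3}/2.
g is even and cos(3*pi*θ) is even, so the integrand is even: ∫_{-1}^{1} g(θ) cos(3*pi*θ) dθ = 2∫_0^{1} g(θ) cos(3*pi*θ) dθ.
Integrating by parts (boundary term plus one more integral), an antiderivative of (-4*θ) cos(3*pi*θ) is -4*θ*sin(3*pi*θ)/(3*pi) - 4*cos(3*pi*θ)/(9*pi**2); evaluating from 0 to 1: ∫_{0}^{1} (-4*θ) cos(3*pi*θ) dθ = (4/(9*pi**2)) - (-4/(9*pi**2)) = 8/(9*pi**2).
So ∫_{-1}^{1} g(θ) cos(3*pi*θ) dθ = 16/(9*pi**2).
Hence Re(c_{3}) = (1/2)·(16/(9*pi**2)) = 8/(9*pi**2).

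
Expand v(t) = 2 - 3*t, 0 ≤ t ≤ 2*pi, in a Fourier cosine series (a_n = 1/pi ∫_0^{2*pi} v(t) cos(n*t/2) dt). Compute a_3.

8/(3*pi)

a_3 = 1/pi ∫_0^{2*pi} (2 - 3*t) cos(3*t/2) dt.
Integrating by parts (boundary term plus one more integral), an antiderivative of (2 - 3*t) cos(3*t/2) is -2*t*sin(3*t/2) + 4*sin(3*t/2)/3 - 4*cos(3*t/2)/3; evaluating from 0 to 2*pi: ∫_{0}^{2*pi} (2 - 3*t) cos(3*t/2) dt = (4/3) - (-4/3) = 8/3.
Hence a_3 = (1/pi)·(8/3) = 8/(3*pi).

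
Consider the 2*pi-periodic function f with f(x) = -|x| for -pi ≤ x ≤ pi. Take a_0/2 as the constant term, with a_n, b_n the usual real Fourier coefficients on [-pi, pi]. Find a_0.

-pi

a_0 = 1/pi ∫_{-pi}^{pi} f(x) dx = 1/pi · (-pi**2) = -pi.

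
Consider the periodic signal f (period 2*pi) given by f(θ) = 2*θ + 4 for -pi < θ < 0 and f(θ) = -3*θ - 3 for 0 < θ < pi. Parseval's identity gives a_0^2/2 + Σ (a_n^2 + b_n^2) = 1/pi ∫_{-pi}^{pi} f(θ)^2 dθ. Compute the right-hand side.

pi + 25 + 13*pi**2/3

1/pi ∫_{-pi}^{pi} f(θ)^2 dθ = 1/pi · (pi*(3*pi + 75 + 13*pi**2)/3) = pi + 25 + 13*pi**2/3.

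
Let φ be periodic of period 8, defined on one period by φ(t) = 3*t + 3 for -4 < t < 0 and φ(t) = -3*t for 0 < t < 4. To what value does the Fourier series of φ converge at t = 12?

-21/2

t = 12 differs from t = -4 by 2 full period(s), and the series is 8-periodic.
At t = -4 the one-sided limits are φ(-4^-) = -12 and φ(-4^+) = -9.
By Dirichlet's theorem the series converges to their average, [(-12) + (-9)]/2 = -21/2.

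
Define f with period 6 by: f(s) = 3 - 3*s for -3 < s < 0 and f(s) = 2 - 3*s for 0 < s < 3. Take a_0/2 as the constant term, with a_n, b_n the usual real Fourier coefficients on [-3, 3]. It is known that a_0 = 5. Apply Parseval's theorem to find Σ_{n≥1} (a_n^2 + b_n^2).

Parseval: a_0^2/2 + Σ_{n≥1} (a_n^2+b_n^2) = 1/3 ∫_{-3}^{3} f(s)^2 ds = 76.
Subtract a_0^2/2 = 25/2: Σ (a_n^2+b_n^2) = 127/2.

127/2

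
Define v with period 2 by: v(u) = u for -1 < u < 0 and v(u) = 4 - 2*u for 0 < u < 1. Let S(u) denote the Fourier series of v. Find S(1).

1/2

u = 1 differs from u = -1 by 1 full period(s), and the series is 2-periodic.
At u = -1 the one-sided limits are v(-1^-) = 2 and v(-1^+) = -1.
By Dirichlet's theorem the series converges to their average, [(2) + (-1)]/2 = 1/2.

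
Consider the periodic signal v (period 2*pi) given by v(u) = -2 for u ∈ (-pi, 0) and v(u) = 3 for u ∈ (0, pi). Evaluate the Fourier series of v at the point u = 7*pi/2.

-2

u = 7*pi/2 differs from u = -pi/2 by 2 full period(s), and the series is 2*pi-periodic.
v is continuous at u = -pi/2 with value -2, so the series converges to -2 there.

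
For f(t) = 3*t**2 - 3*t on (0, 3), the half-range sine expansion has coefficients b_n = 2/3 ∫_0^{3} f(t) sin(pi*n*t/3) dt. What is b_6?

b_6 = 2/3 ∫_0^{3} (3*t**2 - 3*t) sin(2*pi*t) dt.
Integrating by parts twice (tabular method), an antiderivative of (3*t**2 - 3*t) sin(2*pi*t) is -3*t**2*cos(2*pi*t)/(2*pi) + 3*t*sin(2*pi*t)/(2*pi**2) + 3*t*cos(2*pi*t)/(2*pi) - 3*sin(2*pi*t)/(4*pi**2) + 3*cos(2*pi*t)/(4*pi**3); evaluating from 0 to 3: ∫_{0}^{3} (3*t**2 - 3*t) sin(2*pi*t) dt = (-9/pi + 3/(4*pi**3)) - (3/(4*pi**3)) = -9/pi.
Hence b_6 = (2/3)·(-9/pi) = -6/pi.

-6/pi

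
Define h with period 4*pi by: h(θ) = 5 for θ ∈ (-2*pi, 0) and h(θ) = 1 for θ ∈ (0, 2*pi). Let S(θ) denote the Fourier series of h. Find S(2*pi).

3

At θ = 2*pi the one-sided limits are h(2*pi^-) = 1 and h(2*pi^+) = 5.
By Dirichlet's theorem the series converges to their average, [(1) + (5)]/2 = 3.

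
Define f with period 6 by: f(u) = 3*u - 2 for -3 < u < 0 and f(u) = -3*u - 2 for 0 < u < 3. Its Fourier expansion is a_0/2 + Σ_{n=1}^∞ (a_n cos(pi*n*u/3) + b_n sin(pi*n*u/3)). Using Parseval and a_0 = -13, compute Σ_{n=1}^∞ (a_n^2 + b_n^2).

Parseval: a_0^2/2 + Σ_{n≥1} (a_n^2+b_n^2) = 1/3 ∫_{-3}^{3} f(u)^2 du = 98.
Subtract a_0^2/2 = 169/2: Σ (a_n^2+b_n^2) = 27/2.

27/2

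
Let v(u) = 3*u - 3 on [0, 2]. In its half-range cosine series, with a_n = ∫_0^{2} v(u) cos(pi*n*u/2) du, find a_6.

a_6 = ∫_0^{2} (3*u - 3) cos(3*pi*u) du.
Integrating by parts (boundary term plus one more integral), an antiderivative of (3*u - 3) cos(3*pi*u) is u*sin(3*pi*u)/pi - sin(3*pi*u)/pi + cos(3*pi*u)/(3*pi**2); evaluating from 0 to 2: ∫_{0}^{2} (3*u - 3) cos(3*pi*u) du = (1/(3*pi**2)) - (1/(3*pi**2)) = 0.
Hence a_6 = 0.

0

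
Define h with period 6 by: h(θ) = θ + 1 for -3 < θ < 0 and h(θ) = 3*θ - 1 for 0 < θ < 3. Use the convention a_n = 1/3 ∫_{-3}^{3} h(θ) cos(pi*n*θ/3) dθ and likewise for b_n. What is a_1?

a_1 = 1/3 ∫_{-3}^{3} h(θ) cos(pi*θ/3) dθ.
Split the integral at the breakpoints.
Integrating by parts (boundary term plus one more integral), an antiderivative of (θ + 1) cos(pi*θ/3) is 3*θ*sin(pi*θ/3)/pi + 3*sin(pi*θ/3)/pi + 9*cos(pi*θ/3)/pi**2; evaluating from -3 to 0: ∫_{-3}^{0} (θ + 1) cos(pi*θ/3) dθ = (9/pi**2) - (-9/pi**2) = 18/pi**2.
Integrating by parts (boundary term plus one more integral), an antiderivative of (3*θ - 1) cos(pi*θ/3) is 9*θ*sin(pi*θ/3)/pi - 3*sin(pi*θ/3)/pi + 27*cos(pi*θ/3)/pi**2; evaluating from 0 to 3: ∫_{0}^{3} (3*θ - 1) cos(pi*θ/3) dθ = (-27/pi**2) - (27/pi**2) = -54/pi**2.
Summing the pieces and multiplying by (1/3) gives a_1 = -12/pi**2.

-12/pi**2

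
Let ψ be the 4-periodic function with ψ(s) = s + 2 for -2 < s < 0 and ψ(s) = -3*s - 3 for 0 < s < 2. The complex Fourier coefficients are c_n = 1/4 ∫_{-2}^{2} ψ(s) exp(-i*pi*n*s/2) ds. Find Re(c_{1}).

Since ψ is real-valued, Re(c_{1}) = 1/4 ∫_{-2}^{2} ψ(s) cos(pi*s/2) ds = a_{1}/2.
Split the integral at the breakpoints.
Integrating by parts (boundary term plus one more integral), an antiderivative of (s + 2) cos(pi*s/2) is 2*s*sin(pi*s/2)/pi + 4*sin(pi*s/2)/pi + 4*cos(pi*s/2)/pi**2; evaluating from -2 to 0: ∫_{-2}^{0} (s + 2) cos(pi*s/2) ds = (4/pi**2) - (-4/pi**2) = 8/pi**2.
Integrating by parts (boundary term plus one more integral), an antiderivative of (-3*s - 3) cos(pi*s/2) is -6*s*sin(pi*s/2)/pi - 6*sin(pi*s/2)/pi - 12*cos(pi*s/2)/pi**2; evaluating from 0 to 2: ∫_{0}^{2} (-3*s - 3) cos(pi*s/2) ds = (12/pi**2) - (-12/pi**2) = 24/pi**2.
So ∫_{-2}^{2} ψ(s) cos(pi*s/2) ds = 32/pi**2.
Hence Re(c_{1}) = (1/4)·(32/pi**2) = 8/pi**2.

8/pi**2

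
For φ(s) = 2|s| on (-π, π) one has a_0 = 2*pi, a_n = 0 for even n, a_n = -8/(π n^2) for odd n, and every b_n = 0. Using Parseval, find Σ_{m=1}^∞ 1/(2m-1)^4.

pi**4/96

Parseval: a_0^2/2 + Σ a_n^2 = (1/π) ∫_{-π}^{π} φ(s)^2 ds = 8*pi**2/3.
Subtract a_0^2/2 = 2*pi**2: Σ a_n^2 = 2*pi**2/3.
Only odd n contribute, with a_n^2 = 64/(π^2 n^4), so Σ_{m≥1} 1/(2m-1)^4 = π^2·(2*pi**2/3)/64 = pi**4/96.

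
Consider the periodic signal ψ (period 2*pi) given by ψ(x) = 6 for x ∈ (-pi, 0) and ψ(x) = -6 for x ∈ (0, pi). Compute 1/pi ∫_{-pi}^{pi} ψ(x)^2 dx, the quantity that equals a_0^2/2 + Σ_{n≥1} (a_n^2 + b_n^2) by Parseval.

72

1/pi ∫_{-pi}^{pi} ψ(x)^2 dx = 1/pi · (72*pi) = 72.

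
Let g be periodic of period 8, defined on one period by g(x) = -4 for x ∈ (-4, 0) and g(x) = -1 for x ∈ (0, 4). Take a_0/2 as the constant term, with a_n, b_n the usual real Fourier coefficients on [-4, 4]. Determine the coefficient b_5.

6/(5*pi)

b_5 = 1/4 ∫_{-4}^{4} g(x) sin(5*pi*x/4) dx.
Split the integral at the breakpoints.
Directly, an antiderivative of (-4) sin(5*pi*x/4) is 16*cos(5*pi*x/4)/(5*pi); evaluating from -4 to 0: ∫_{-4}^{0} (-4) sin(5*pi*x/4) dx = (16/(5*pi)) - (-16/(5*pi)) = 32/(5*pi).
Directly, an antiderivative of (-1) sin(5*pi*x/4) is 4*cos(5*pi*x/4)/(5*pi); evaluating from 0 to 4: ∫_{0}^{4} (-1) sin(5*pi*x/4) dx = (-4/(5*pi)) - (4/(5*pi)) = -8/(5*pi).
Summing the pieces and multiplying by (1/4) gives b_5 = 6/(5*pi).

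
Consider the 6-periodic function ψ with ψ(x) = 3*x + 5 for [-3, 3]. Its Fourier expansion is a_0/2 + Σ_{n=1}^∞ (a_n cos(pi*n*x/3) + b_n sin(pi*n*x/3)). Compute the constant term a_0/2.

a_0 = 1/3 ∫_{-3}^{3} ψ(x) dx = 1/3 · (30) = 10.
So the constant term a_0/2 = 5.

5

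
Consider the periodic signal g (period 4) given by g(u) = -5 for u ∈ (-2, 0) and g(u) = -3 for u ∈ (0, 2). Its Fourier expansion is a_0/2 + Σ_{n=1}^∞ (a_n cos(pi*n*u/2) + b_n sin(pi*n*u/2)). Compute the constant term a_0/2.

-4

a_0 = 1/2 ∫_{-2}^{2} g(u) du = 1/2 · (-16) = -8.
So the constant term a_0/2 = -4.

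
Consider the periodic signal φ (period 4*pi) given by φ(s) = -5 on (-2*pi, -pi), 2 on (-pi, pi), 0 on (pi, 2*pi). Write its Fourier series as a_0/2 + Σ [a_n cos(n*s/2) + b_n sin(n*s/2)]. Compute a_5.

a_5 = (1/(2*pi)) ∫_{-2*pi}^{2*pi} φ(s) cos(5*s/2) ds.
Split the integral at the breakpoints.
Directly, an antiderivative of (-5) cos(5*s/2) is -2*sin(5*s/2); evaluating from -2*pi to -pi: ∫_{-2*pi}^{-pi} (-5) cos(5*s/2) ds = (2) - (0) = 2.
Directly, an antiderivative of (2) cos(5*s/2) is 4*sin(5*s/2)/5; evaluating from -pi to pi: ∫_{-pi}^{pi} (2) cos(5*s/2) ds = (4/5) - (-4/5) = 8/5.
∫_{pi}^{2*pi} (0) cos(5*s/2) ds = 0.
Summing the pieces and multiplying by (1/(2*pi)) gives a_5 = 9/(5*pi).

9/(5*pi)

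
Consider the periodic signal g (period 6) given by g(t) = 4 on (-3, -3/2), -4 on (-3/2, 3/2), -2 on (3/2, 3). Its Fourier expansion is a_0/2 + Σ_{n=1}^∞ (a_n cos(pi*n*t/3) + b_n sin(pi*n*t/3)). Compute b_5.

b_5 = 1/3 ∫_{-3}^{3} g(t) sin(5*pi*t/3) dt.
Split the integral at the breakpoints.
Directly, an antiderivative of (4) sin(5*pi*t/3) is -12*cos(5*pi*t/3)/(5*pi); evaluating from -3 to -3/2: ∫_{-3}^{-3/2} (4) sin(5*pi*t/3) dt = (0) - (12/(5*pi)) = -12/(5*pi).
Directly, an antiderivative of (-4) sin(5*pi*t/3) is 12*cos(5*pi*t/3)/(5*pi); evaluating from -3/2 to 3/2: ∫_{-3/2}^{3/2} (-4) sin(5*pi*t/3) dt = (0) - (0) = 0.
Directly, an antiderivative of (-2) sin(5*pi*t/3) is 6*cos(5*pi*t/3)/(5*pi); evaluating from 3/2 to 3: ∫_{3/2}^{3} (-2) sin(5*pi*t/3) dt = (-6/(5*pi)) - (0) = -6/(5*pi).
Summing the pieces and multiplying by (1/3) gives b_5 = -6/(5*pi).

-6/(5*pi)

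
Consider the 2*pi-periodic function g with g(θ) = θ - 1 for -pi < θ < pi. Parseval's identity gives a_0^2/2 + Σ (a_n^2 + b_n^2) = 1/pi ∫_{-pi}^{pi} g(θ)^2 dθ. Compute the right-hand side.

1/pi ∫_{-pi}^{pi} g(θ)^2 dθ = 1/pi · (2*pi*(3 + pi**2)/3) = 2 + 2*pi**2/3.

2 + 2*pi**2/3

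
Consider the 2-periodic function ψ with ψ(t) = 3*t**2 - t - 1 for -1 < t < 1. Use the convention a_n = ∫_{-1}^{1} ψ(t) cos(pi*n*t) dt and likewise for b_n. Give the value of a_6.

a_6 = ∫_{-1}^{1} ψ(t) cos(6*pi*t) dt.
Integrating by parts twice (tabular method), an antiderivative of (3*t**2 - t - 1) cos(6*pi*t) is t**2*sin(6*pi*t)/(2*pi) - t*sin(6*pi*t)/(6*pi) + t*cos(6*pi*t)/(6*pi**2) - sin(6*pi*t)/(6*pi) - sin(6*pi*t)/(36*pi**3) - cos(6*pi*t)/(36*pi**2); evaluating from -1 to 1: ∫_{-1}^{1} (3*t**2 - t - 1) cos(6*pi*t) dt = (5/(36*pi**2)) - (-7/(36*pi**2)) = 1/(3*pi**2).
Hence a_6 = 1/(3*pi**2).

1/(3*pi**2)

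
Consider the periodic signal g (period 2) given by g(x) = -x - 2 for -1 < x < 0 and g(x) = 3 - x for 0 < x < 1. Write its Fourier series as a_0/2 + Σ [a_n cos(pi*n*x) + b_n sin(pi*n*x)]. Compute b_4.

1/(2*pi)

b_4 = ∫_{-1}^{1} g(x) sin(4*pi*x) dx.
Split the integral at the breakpoints.
Integrating by parts (boundary term plus one more integral), an antiderivative of (-x - 2) sin(4*pi*x) is x*cos(4*pi*x)/(4*pi) - sin(4*pi*x)/(16*pi**2) + cos(4*pi*x)/(2*pi); evaluating from -1 to 0: ∫_{-1}^{0} (-x - 2) sin(4*pi*x) dx = (1/(2*pi)) - (1/(4*pi)) = 1/(4*pi).
Integrating by parts (boundary term plus one more integral), an antiderivative of (3 - x) sin(4*pi*x) is x*cos(4*pi*x)/(4*pi) - sin(4*pi*x)/(16*pi**2) - 3*cos(4*pi*x)/(4*pi); evaluating from 0 to 1: ∫_{0}^{1} (3 - x) sin(4*pi*x) dx = (-1/(2*pi)) - (-3/(4*pi)) = 1/(4*pi).
Summing the pieces gives b_4 = 1/(2*pi).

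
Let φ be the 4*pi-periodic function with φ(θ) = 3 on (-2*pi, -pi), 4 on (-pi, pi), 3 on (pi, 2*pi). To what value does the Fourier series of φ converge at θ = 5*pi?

7/2

θ = 5*pi differs from θ = pi by 1 full period(s), and the series is 4*pi-periodic.
At θ = pi the one-sided limits are φ(pi^-) = 4 and φ(pi^+) = 3.
By Dirichlet's theorem the series converges to their average, [(4) + (3)]/2 = 7/2.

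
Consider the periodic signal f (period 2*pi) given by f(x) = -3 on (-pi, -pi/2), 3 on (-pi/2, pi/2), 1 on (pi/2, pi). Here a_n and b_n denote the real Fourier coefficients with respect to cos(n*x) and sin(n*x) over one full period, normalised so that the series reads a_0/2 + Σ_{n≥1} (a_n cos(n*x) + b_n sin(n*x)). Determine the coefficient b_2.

b_2 = 1/pi ∫_{-pi}^{pi} f(x) sin(2*x) dx.
Split the integral at the breakpoints.
Directly, an antiderivative of (-3) sin(2*x) is 3*cos(2*x)/2; evaluating from -pi to -pi/2: ∫_{-pi}^{-pi/2} (-3) sin(2*x) dx = (-3/2) - (3/2) = -3.
Directly, an antiderivative of (3) sin(2*x) is -3*cos(2*x)/2; evaluating from -pi/2 to pi/2: ∫_{-pi/2}^{pi/2} (3) sin(2*x) dx = (3/2) - (3/2) = 0.
Directly, an antiderivative of (1) sin(2*x) is -cos(2*x)/2; evaluating from pi/2 to pi: ∫_{pi/2}^{pi} (1) sin(2*x) dx = (-1/2) - (1/2) = -1.
Summing the pieces and multiplying by (1/pi) gives b_2 = -4/pi.

-4/pi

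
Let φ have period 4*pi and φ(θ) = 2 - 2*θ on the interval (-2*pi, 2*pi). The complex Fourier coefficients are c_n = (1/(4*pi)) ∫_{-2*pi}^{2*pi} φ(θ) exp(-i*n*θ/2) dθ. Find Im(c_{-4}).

1

Since φ is real-valued, Im(c_{-4}) = -(1/(4*pi)) ∫_{-2*pi}^{2*pi} φ(θ) sin(-2*θ) dθ = b_{4}/2.
Integrating by parts (boundary term plus one more integral), an antiderivative of (2 - 2*θ) sin(-2*θ) is -θ*cos(2*θ) + sin(2*θ)/2 + cos(2*θ); evaluating from -2*pi to 2*pi: ∫_{-2*pi}^{2*pi} (2 - 2*θ) sin(-2*θ) dθ = (1 - 2*pi) - (1 + 2*pi) = -4*pi.
Hence Im(c_{-4}) = (-1/(4*pi))·(-4*pi) = 1.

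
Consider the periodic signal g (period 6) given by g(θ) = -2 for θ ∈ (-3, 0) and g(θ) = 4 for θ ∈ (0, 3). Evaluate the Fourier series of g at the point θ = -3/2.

-2

g is continuous at θ = -3/2 with value -2, so the series converges to -2 there.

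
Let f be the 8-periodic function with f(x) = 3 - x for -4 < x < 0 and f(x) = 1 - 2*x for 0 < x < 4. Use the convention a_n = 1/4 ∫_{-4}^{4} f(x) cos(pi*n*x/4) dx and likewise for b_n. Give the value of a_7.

8/(49*pi**2)

a_7 = 1/4 ∫_{-4}^{4} f(x) cos(7*pi*x/4) dx.
Split the integral at the breakpoints.
Integrating by parts (boundary term plus one more integral), an antiderivative of (3 - x) cos(7*pi*x/4) is -4*x*sin(7*pi*x/4)/(7*pi) + 12*sin(7*pi*x/4)/(7*pi) - 16*cos(7*pi*x/4)/(49*pi**2); evaluating from -4 to 0: ∫_{-4}^{0} (3 - x) cos(7*pi*x/4) dx = (-16/(49*pi**2)) - (16/(49*pi**2)) = -32/(49*pi**2).
Integrating by parts (boundary term plus one more integral), an antiderivative of (1 - 2*x) cos(7*pi*x/4) is -8*x*sin(7*pi*x/4)/(7*pi) + 4*sin(7*pi*x/4)/(7*pi) - 32*cos(7*pi*x/4)/(49*pi**2); evaluating from 0 to 4: ∫_{0}^{4} (1 - 2*x) cos(7*pi*x/4) dx = (32/(49*pi**2)) - (-32/(49*pi**2)) = 64/(49*pi**2).
Summing the pieces and multiplying by (1/4) gives a_7 = 8/(49*pi**2).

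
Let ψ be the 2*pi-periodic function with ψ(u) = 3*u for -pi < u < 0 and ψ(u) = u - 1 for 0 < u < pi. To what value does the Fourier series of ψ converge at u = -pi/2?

-3*pi/2

ψ is continuous at u = -pi/2 with value -3*pi/2, so the series converges to -3*pi/2 there.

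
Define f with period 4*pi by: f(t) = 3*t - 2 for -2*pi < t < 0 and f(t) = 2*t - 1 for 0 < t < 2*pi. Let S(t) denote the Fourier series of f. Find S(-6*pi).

-pi - 3/2

t = -6*pi differs from t = -2*pi by -1 full period(s), and the series is 4*pi-periodic.
At t = -2*pi the one-sided limits are f(-2*pi^-) = -1 + 4*pi and f(-2*pi^+) = -6*pi - 2.
By Dirichlet's theorem the series converges to their average, [(-1 + 4*pi) + (-6*pi - 2)]/2 = -pi - 3/2.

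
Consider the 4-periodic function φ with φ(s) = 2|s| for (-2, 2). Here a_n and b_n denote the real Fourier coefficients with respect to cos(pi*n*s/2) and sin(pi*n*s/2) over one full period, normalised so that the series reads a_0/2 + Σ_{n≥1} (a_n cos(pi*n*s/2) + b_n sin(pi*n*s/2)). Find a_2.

a_2 = 1/2 ∫_{-2}^{2} φ(s) cos(pi*s) ds.
φ is even and cos(pi*s) is even, so the integrand is even and a_2 = ∫_0^{2} φ(s) cos(pi*s) ds.
Integrating by parts (boundary term plus one more integral), an antiderivative of (2*s) cos(pi*s) is 2*s*sin(pi*s)/pi + 2*cos(pi*s)/pi**2; evaluating from 0 to 2: ∫_{0}^{2} (2*s) cos(pi*s) ds = (2/pi**2) - (2/pi**2) = 0.
Hence a_2 = 0.

0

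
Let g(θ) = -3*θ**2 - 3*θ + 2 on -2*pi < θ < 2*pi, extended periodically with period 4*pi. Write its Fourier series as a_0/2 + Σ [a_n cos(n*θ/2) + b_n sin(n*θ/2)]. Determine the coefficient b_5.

b_5 = (1/(2*pi)) ∫_{-2*pi}^{2*pi} g(θ) sin(5*θ/2) dθ.
Integrating by parts twice (tabular method), an antiderivative of (-3*θ**2 - 3*θ + 2) sin(5*θ/2) is 6*θ**2*cos(5*θ/2)/5 - 24*θ*sin(5*θ/2)/25 + 6*θ*cos(5*θ/2)/5 - 12*sin(5*θ/2)/25 - 148*cos(5*θ/2)/125; evaluating from -2*pi to 2*pi: ∫_{-2*pi}^{2*pi} (-3*θ**2 - 3*θ + 2) sin(5*θ/2) dθ = (-24*pi**2/5 - 12*pi/5 + 148/125) - (-24*pi**2/5 + 148/125 + 12*pi/5) = -24*pi/5.
Hence b_5 = (1/(2*pi))·(-24*pi/5) = -12/5.

-12/5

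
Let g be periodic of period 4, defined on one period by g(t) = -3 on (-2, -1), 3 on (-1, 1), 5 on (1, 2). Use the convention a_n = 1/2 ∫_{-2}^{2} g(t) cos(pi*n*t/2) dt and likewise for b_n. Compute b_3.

8/(3*pi)

b_3 = 1/2 ∫_{-2}^{2} g(t) sin(3*pi*t/2) dt.
Split the integral at the breakpoints.
Directly, an antiderivative of (-3) sin(3*pi*t/2) is 2*cos(3*pi*t/2)/pi; evaluating from -2 to -1: ∫_{-2}^{-1} (-3) sin(3*pi*t/2) dt = (0) - (-2/pi) = 2/pi.
Directly, an antiderivative of (3) sin(3*pi*t/2) is -2*cos(3*pi*t/2)/pi; evaluating from -1 to 1: ∫_{-1}^{1} (3) sin(3*pi*t/2) dt = (0) - (0) = 0.
Directly, an antiderivative of (5) sin(3*pi*t/2) is -10*cos(3*pi*t/2)/(3*pi); evaluating from 1 to 2: ∫_{1}^{2} (5) sin(3*pi*t/2) dt = (10/(3*pi)) - (0) = 10/(3*pi).
Summing the pieces and multiplying by (1/2) gives b_3 = 8/(3*pi).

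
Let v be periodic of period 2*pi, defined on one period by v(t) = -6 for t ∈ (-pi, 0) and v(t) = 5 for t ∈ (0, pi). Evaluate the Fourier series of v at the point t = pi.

At t = pi the one-sided limits are v(pi^-) = 5 and v(pi^+) = -6.
By Dirichlet's theorem the series converges to their average, [(5) + (-6)]/2 = -1/2.

-1/2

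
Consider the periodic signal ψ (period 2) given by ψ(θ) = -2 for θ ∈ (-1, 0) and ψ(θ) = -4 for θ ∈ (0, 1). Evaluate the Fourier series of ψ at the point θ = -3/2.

θ = -3/2 differs from θ = 1/2 by -1 full period(s), and the series is 2-periodic.
ψ is continuous at θ = 1/2 with value -4, so the series converges to -4 there.

-4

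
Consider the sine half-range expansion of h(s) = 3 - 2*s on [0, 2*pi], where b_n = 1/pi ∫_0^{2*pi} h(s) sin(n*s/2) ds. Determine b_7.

b_7 = 1/pi ∫_0^{2*pi} (3 - 2*s) sin(7*s/2) ds.
Integrating by parts (boundary term plus one more integral), an antiderivative of (3 - 2*s) sin(7*s/2) is 4*s*cos(7*s/2)/7 - 8*sin(7*s/2)/49 - 6*cos(7*s/2)/7; evaluating from 0 to 2*pi: ∫_{0}^{2*pi} (3 - 2*s) sin(7*s/2) ds = (6/7 - 8*pi/7) - (-6/7) = 12/7 - 8*pi/7.
Hence b_7 = (1/pi)·(12/7 - 8*pi/7) = 4*(3 - 2*pi)/(7*pi).

4*(3 - 2*pi)/(7*pi)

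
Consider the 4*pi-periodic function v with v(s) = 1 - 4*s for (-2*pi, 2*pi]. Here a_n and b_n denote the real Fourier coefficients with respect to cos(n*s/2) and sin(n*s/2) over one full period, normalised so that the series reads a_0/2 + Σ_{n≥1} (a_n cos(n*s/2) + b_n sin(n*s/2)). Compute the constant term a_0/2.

1

a_0 = (1/(2*pi)) ∫_{-2*pi}^{2*pi} v(s) ds = (1/(2*pi)) · (4*pi) = 2.
So the constant term a_0/2 = 1.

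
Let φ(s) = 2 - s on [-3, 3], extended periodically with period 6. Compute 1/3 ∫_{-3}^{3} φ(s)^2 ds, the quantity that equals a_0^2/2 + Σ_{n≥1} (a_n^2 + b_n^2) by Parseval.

1/3 ∫_{-3}^{3} φ(s)^2 ds = 1/3 · (42) = 14.

14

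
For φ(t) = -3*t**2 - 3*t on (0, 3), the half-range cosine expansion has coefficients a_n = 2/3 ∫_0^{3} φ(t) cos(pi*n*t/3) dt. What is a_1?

a_1 = 2/3 ∫_0^{3} (-3*t**2 - 3*t) cos(pi*t/3) dt.
Integrating by parts twice (tabular method), an antiderivative of (-3*t**2 - 3*t) cos(pi*t/3) is -9*t**2*sin(pi*t/3)/pi - 9*t*sin(pi*t/3)/pi - 54*t*cos(pi*t/3)/pi**2 + 162*sin(pi*t/3)/pi**3 - 27*cos(pi*t/3)/pi**2; evaluating from 0 to 3: ∫_{0}^{3} (-3*t**2 - 3*t) cos(pi*t/3) dt = (189/pi**2) - (-27/pi**2) = 216/pi**2.
Hence a_1 = (2/3)·(216/pi**2) = 144/pi**2.

144/pi**2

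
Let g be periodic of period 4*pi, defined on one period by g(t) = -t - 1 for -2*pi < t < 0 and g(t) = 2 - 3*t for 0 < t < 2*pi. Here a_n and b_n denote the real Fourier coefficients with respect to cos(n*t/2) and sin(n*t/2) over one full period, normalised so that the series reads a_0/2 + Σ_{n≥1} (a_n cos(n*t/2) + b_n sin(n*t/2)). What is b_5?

2*(3 - 4*pi)/(5*pi)

b_5 = (1/(2*pi)) ∫_{-2*pi}^{2*pi} g(t) sin(5*t/2) dt.
Split the integral at the breakpoints.
Integrating by parts (boundary term plus one more integral), an antiderivative of (-t - 1) sin(5*t/2) is 2*t*cos(5*t/2)/5 - 4*sin(5*t/2)/25 + 2*cos(5*t/2)/5; evaluating from -2*pi to 0: ∫_{-2*pi}^{0} (-t - 1) sin(5*t/2) dt = (2/5) - (-2/5 + 4*pi/5) = 4/5 - 4*pi/5.
Integrating by parts (boundary term plus one more integral), an antiderivative of (2 - 3*t) sin(5*t/2) is 6*t*cos(5*t/2)/5 - 12*sin(5*t/2)/25 - 4*cos(5*t/2)/5; evaluating from 0 to 2*pi: ∫_{0}^{2*pi} (2 - 3*t) sin(5*t/2) dt = (4/5 - 12*pi/5) - (-4/5) = 8/5 - 12*pi/5.
Summing the pieces and multiplying by (1/(2*pi)) gives b_5 = 2*(3 - 4*pi)/(5*pi).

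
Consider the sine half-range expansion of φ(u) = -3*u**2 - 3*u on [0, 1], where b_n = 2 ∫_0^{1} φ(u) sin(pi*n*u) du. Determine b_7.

12*(2 - 49*pi**2)/(343*pi**3)

b_7 = 2 ∫_0^{1} (-3*u**2 - 3*u) sin(7*pi*u) du.
Integrating by parts twice (tabular method), an antiderivative of (-3*u**2 - 3*u) sin(7*pi*u) is 3*u**2*cos(7*pi*u)/(7*pi) - 6*u*sin(7*pi*u)/(49*pi**2) + 3*u*cos(7*pi*u)/(7*pi) - 3*sin(7*pi*u)/(49*pi**2) - 6*cos(7*pi*u)/(343*pi**3); evaluating from 0 to 1: ∫_{0}^{1} (-3*u**2 - 3*u) sin(7*pi*u) du = (6*(1 - 49*pi**2)/(343*pi**3)) - (-6/(343*pi**3)) = 6*(2 - 49*pi**2)/(343*pi**3).
Hence b_7 = 2·(6*(2 - 49*pi**2)/(343*pi**3)) = 12*(2 - 49*pi**2)/(343*pi**3).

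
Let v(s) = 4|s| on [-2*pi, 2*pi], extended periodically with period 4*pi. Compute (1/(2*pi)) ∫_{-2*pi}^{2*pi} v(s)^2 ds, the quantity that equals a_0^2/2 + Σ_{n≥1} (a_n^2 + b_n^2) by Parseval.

(1/(2*pi)) ∫_{-2*pi}^{2*pi} v(s)^2 ds = (1/(2*pi)) · (256*pi**3/3) = 128*pi**2/3.

128*pi**2/3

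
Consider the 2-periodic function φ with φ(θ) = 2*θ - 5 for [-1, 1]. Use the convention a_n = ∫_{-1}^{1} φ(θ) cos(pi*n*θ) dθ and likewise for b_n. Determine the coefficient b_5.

4/(5*pi)

b_5 = ∫_{-1}^{1} φ(θ) sin(5*pi*θ) dθ.
Integrating by parts (boundary term plus one more integral), an antiderivative of (2*θ - 5) sin(5*pi*θ) is -2*θ*cos(5*pi*θ)/(5*pi) + 2*sin(5*pi*θ)/(25*pi**2) + cos(5*pi*θ)/pi; evaluating from -1 to 1: ∫_{-1}^{1} (2*θ - 5) sin(5*pi*θ) dθ = (-3/(5*pi)) - (-7/(5*pi)) = 4/(5*pi).
Hence b_5 = 4/(5*pi).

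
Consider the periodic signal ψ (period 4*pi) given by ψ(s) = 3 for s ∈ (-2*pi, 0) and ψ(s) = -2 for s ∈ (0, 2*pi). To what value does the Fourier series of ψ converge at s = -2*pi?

s = -2*pi differs from s = 2*pi by -1 full period(s), and the series is 4*pi-periodic.
At s = 2*pi the one-sided limits are ψ(2*pi^-) = -2 and ψ(2*pi^+) = 3.
By Dirichlet's theorem the series converges to their average, [(-2) + (3)]/2 = 1/2.

1/2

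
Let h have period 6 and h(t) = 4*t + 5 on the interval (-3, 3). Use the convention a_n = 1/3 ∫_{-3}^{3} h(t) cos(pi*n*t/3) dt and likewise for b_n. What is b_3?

8/pi

b_3 = 1/3 ∫_{-3}^{3} h(t) sin(pi*t) dt.
Integrating by parts (boundary term plus one more integral), an antiderivative of (4*t + 5) sin(pi*t) is -4*t*cos(pi*t)/pi + 4*sin(pi*t)/pi**2 - 5*cos(pi*t)/pi; evaluating from -3 to 3: ∫_{-3}^{3} (4*t + 5) sin(pi*t) dt = (17/pi) - (-7/pi) = 24/pi.
Hence b_3 = (1/3)·(24/pi) = 8/pi.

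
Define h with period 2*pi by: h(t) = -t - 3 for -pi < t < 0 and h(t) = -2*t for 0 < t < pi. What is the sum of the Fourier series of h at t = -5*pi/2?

-3 + pi/2

t = -5*pi/2 differs from t = -pi/2 by -1 full period(s), and the series is 2*pi-periodic.
h is continuous at t = -pi/2 with value -3 + pi/2, so the series converges to -3 + pi/2 there.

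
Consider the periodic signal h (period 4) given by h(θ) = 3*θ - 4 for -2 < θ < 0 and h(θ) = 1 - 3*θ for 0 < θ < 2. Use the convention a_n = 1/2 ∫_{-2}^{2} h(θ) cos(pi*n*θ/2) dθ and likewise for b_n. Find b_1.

10/pi

b_1 = 1/2 ∫_{-2}^{2} h(θ) sin(pi*θ/2) dθ.
Split the integral at the breakpoints.
Integrating by parts (boundary term plus one more integral), an antiderivative of (3*θ - 4) sin(pi*θ/2) is -6*θ*cos(pi*θ/2)/pi + 12*sin(pi*θ/2)/pi**2 + 8*cos(pi*θ/2)/pi; evaluating from -2 to 0: ∫_{-2}^{0} (3*θ - 4) sin(pi*θ/2) dθ = (8/pi) - (-20/pi) = 28/pi.
Integrating by parts (boundary term plus one more integral), an antiderivative of (1 - 3*θ) sin(pi*θ/2) is 6*θ*cos(pi*θ/2)/pi - 12*sin(pi*θ/2)/pi**2 - 2*cos(pi*θ/2)/pi; evaluating from 0 to 2: ∫_{0}^{2} (1 - 3*θ) sin(pi*θ/2) dθ = (-10/pi) - (-2/pi) = -8/pi.
Summing the pieces and multiplying by (1/2) gives b_1 = 10/pi.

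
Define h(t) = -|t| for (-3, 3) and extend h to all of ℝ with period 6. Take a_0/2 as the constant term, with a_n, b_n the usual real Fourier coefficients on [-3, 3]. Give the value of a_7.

a_7 = 1/3 ∫_{-3}^{3} h(t) cos(7*pi*t/3) dt.
h is even and cos(7*pi*t/3) is even, so the integrand is even and a_7 = 2/3 ∫_0^{3} h(t) cos(7*pi*t/3) dt.
Integrating by parts (boundary term plus one more integral), an antiderivative of (-t) cos(7*pi*t/3) is -3*t*sin(7*pi*t/3)/(7*pi) - 9*cos(7*pi*t/3)/(49*pi**2); evaluating from 0 to 3: ∫_{0}^{3} (-t) cos(7*pi*t/3) dt = (9/(49*pi**2)) - (-9/(49*pi**2)) = 18/(49*pi**2).
Hence a_7 = (2/3)·(18/(49*pi**2)) = 12/(49*pi**2).

12/(49*pi**2)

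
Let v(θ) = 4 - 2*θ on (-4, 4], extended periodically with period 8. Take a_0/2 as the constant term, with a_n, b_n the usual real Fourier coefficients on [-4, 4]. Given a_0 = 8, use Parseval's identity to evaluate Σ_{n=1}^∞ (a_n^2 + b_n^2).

Parseval: a_0^2/2 + Σ_{n≥1} (a_n^2+b_n^2) = 1/4 ∫_{-4}^{4} v(θ)^2 dθ = 224/3.
Subtract a_0^2/2 = 32: Σ (a_n^2+b_n^2) = 128/3.

128/3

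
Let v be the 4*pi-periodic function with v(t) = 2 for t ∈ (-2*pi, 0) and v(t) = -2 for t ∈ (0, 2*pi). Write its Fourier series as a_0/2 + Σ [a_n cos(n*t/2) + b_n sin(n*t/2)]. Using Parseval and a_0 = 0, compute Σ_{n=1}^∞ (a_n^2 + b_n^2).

Parseval: a_0^2/2 + Σ_{n≥1} (a_n^2+b_n^2) = (1/(2*pi)) ∫_{-2*pi}^{2*pi} v(t)^2 dt = 8.
Subtract a_0^2/2 = 0: Σ (a_n^2+b_n^2) = 8.

8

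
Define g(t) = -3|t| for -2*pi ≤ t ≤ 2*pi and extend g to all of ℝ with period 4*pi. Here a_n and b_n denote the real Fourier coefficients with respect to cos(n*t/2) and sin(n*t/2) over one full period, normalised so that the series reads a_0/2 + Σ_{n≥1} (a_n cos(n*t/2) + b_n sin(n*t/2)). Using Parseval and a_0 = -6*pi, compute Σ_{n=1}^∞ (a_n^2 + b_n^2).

Parseval: a_0^2/2 + Σ_{n≥1} (a_n^2+b_n^2) = (1/(2*pi)) ∫_{-2*pi}^{2*pi} g(t)^2 dt = 24*pi**2.
Subtract a_0^2/2 = 18*pi**2: Σ (a_n^2+b_n^2) = 6*pi**2.

6*pi**2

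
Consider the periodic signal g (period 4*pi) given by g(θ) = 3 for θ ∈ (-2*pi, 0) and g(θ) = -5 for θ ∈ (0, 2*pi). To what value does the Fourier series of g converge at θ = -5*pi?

θ = -5*pi differs from θ = -pi by -1 full period(s), and the series is 4*pi-periodic.
g is continuous at θ = -pi with value 3, so the series converges to 3 there.

3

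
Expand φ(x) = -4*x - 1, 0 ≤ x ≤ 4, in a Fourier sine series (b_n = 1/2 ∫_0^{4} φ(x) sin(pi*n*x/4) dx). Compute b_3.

-12/pi

b_3 = 1/2 ∫_0^{4} (-4*x - 1) sin(3*pi*x/4) dx.
Integrating by parts (boundary term plus one more integral), an antiderivative of (-4*x - 1) sin(3*pi*x/4) is 16*x*cos(3*pi*x/4)/(3*pi) - 64*sin(3*pi*x/4)/(9*pi**2) + 4*cos(3*pi*x/4)/(3*pi); evaluating from 0 to 4: ∫_{0}^{4} (-4*x - 1) sin(3*pi*x/4) dx = (-68/(3*pi)) - (4/(3*pi)) = -24/pi.
Hence b_3 = (1/2)·(-24/pi) = -12/pi.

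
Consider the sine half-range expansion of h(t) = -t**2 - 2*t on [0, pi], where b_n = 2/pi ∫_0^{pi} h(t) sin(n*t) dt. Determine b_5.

2*(-25*pi**2 - 50*pi + 4)/(125*pi)

b_5 = 2/pi ∫_0^{pi} (-t**2 - 2*t) sin(5*t) dt.
Integrating by parts twice (tabular method), an antiderivative of (-t**2 - 2*t) sin(5*t) is t**2*cos(5*t)/5 - 2*t*sin(5*t)/25 + 2*t*cos(5*t)/5 - 2*sin(5*t)/25 - 2*cos(5*t)/125; evaluating from 0 to pi: ∫_{0}^{pi} (-t**2 - 2*t) sin(5*t) dt = (-pi**2/5 - 2*pi/5 + 2/125) - (-2/125) = -pi**2/5 - 2*pi/5 + 4/125.
Hence b_5 = (2/pi)·(-pi**2/5 - 2*pi/5 + 4/125) = 2*(-25*pi**2 - 50*pi + 4)/(125*pi).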